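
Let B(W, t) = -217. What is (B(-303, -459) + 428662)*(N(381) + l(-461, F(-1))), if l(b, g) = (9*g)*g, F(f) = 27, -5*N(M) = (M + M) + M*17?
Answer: 2190724974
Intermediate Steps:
N(M) = -19*M/5 (N(M) = -((M + M) + M*17)/5 = -(2*M + 17*M)/5 = -19*M/5)
l(b, g) = 9*g²
(B(-303, -459) + 428662)*(N(381) + l(-461, F(-1))) = (-217 + 428662)*(-19/5*381 + 9*27²) = 428445*(-7239/5 + 9*729) = 428445*(-7239/5 + 6561) = 428445*(25566/5) = 2190724974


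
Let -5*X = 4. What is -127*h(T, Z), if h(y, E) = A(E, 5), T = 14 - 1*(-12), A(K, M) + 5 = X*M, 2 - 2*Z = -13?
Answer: 1143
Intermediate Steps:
X = -4/5 (X = -1/5*4 = -4/5 ≈ -0.80000)
Z = 15/2 (Z = 1 - 1/2*(-13) = 1 + 13/2 = 15/2 ≈ 7.5000)
A(K, M) = -5 - 4*M/5
T = 26 (T = 14 + 12 = 26)
h(y, E) = -9 (h(y, E) = -5 - 4/5*5 = -5 - 4 = -9)
-127*h(T, Z) = -127*(-9) = 1143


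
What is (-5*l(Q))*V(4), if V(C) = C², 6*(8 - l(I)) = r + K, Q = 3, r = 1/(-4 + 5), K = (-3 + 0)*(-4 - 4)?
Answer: -920/3 ≈ -306.67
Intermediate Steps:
K = 24 (K = -3*(-8) = 24)
r = 1 (r = 1/1 = 1)
l(I) = 23/6 (l(I) = 8 - (1 + 24)/6 = 8 - ⅙*25 = 8 - 25/6 = 23/6)
(-5*l(Q))*V(4) = -5*23/6*4² = -115/6*16 = -920/3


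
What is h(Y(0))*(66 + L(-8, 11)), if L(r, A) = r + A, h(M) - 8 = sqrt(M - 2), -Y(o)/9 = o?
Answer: 552 + 69*I*sqrt(2) ≈ 552.0 + 97.581*I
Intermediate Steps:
Y(o) = -9*o
h(M) = 8 + sqrt(-2 + M) (h(M) = 8 + sqrt(M - 2) = 8 + sqrt(-2 + M))
L(r, A) = A + r
h(Y(0))*(66 + L(-8, 11)) = (8 + sqrt(-2 - 9*0))*(66 + (11 - 8)) = (8 + sqrt(-2 + 0))*(66 + 3) = (8 + sqrt(-2))*69 = (8 + I*sqrt(2))*69 = 552 + 69*I*sqrt(2)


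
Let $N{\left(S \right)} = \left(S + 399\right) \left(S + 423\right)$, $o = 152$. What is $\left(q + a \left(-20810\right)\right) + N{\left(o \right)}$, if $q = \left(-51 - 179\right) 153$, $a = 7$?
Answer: $135965$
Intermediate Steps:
$N{\left(S \right)} = \left(399 + S\right) \left(423 + S\right)$
$q = -35190$ ($q = \left(-230\right) 153 = -35190$)
$\left(q + a \left(-20810\right)\right) + N{\left(o \right)} = \left(-35190 + 7 \left(-20810\right)\right) + \left(168777 + 152^{2} + 822 \cdot 152\right) = \left(-35190 - 145670\right) + \left(168777 + 23104 + 124944\right) = -180860 + 316825 = 135965$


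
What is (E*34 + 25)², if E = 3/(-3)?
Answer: 81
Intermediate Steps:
E = -1 (E = 3*(-⅓) = -1)
(E*34 + 25)² = (-1*34 + 25)² = (-34 + 25)² = (-9)² = 81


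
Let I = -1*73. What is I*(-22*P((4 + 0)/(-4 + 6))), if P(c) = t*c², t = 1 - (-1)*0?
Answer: 6424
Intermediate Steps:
t = 1 (t = 1 - 1*0 = 1 + 0 = 1)
P(c) = c² (P(c) = 1*c² = c²)
I = -73
I*(-22*P((4 + 0)/(-4 + 6))) = -(-1606)*((4 + 0)/(-4 + 6))² = -(-1606)*(4/2)² = -(-1606)*(4*(½))² = -(-1606)*2² = -(-1606)*4 = -73*(-88) = 6424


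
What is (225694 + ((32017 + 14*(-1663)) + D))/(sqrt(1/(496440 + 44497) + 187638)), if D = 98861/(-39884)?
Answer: 9349867375*sqrt(54905287691368159)/4048239433210388 ≈ 541.19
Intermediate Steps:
D = -98861/39884 (D = 98861*(-1/39884) = -98861/39884 ≈ -2.4787)
(225694 + ((32017 + 14*(-1663)) + D))/(sqrt(1/(496440 + 44497) + 187638)) = (225694 + ((32017 + 14*(-1663)) - 98861/39884))/(sqrt(1/(496440 + 44497) + 187638)) = (225694 + ((32017 - 23282) - 98861/39884))/(sqrt(1/540937 + 187638)) = (225694 + (8735 - 98861/39884))/(sqrt(1/540937 + 187638)) = (225694 + 348287879/39884)/(sqrt(101500336807/540937)) = 9349867375/(39884*((sqrt(54905287691368159)/540937))) = 9349867375*(sqrt(54905287691368159)/101500336807)/39884 = 9349867375*sqrt(54905287691368159)/4048239433210388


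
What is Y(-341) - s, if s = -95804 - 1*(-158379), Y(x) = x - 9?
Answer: -62925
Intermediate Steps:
Y(x) = -9 + x
s = 62575 (s = -95804 + 158379 = 62575)
Y(-341) - s = (-9 - 341) - 1*62575 = -350 - 62575 = -62925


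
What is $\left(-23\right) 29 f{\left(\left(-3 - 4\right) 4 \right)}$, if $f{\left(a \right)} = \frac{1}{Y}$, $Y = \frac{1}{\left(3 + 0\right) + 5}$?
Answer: $-5336$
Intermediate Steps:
$Y = \frac{1}{8}$ ($Y = \frac{1}{3 + 5} = \frac{1}{8} \approx 0.125$)
$f{\left(a \right)} = 8$ ($f{\left(a \right)} = \frac{1}{\frac{1}{8}} = 8$)
$\left(-23\right) 29 f{\left(\left(-3 - 4\right) 4 \right)} = \left(-23\right) 29 \cdot 8 = \left(-667\right) 8 = -5336$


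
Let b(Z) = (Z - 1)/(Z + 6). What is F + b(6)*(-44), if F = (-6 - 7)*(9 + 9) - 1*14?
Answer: -799/3 ≈ -266.33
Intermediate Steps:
F = -248 (F = -13*18 - 14 = -234 - 14 = -248)
b(Z) = (-1 + Z)/(6 + Z)
F + b(6)*(-44) = -248 + ((-1 + 6)/(6 + 6))*(-44) = -248 + (5/12)*(-44) = -248 - 55/3 = -799/3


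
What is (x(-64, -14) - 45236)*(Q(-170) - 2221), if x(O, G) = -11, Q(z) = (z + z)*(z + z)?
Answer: -5130059613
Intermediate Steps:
Q(z) = 4*z² (Q(z) = (2*z)*(2*z) = 4*z²)
(x(-64, -14) - 45236)*(Q(-170) - 2221) = (-11 - 45236)*(4*(-170)² - 2221) = -45247*(4*28900 - 2221) = -45247*(115600 - 2221) = -45247*113379 = -5130059613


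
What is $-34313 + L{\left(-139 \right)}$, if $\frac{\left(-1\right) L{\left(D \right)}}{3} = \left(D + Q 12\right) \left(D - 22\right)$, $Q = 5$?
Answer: $-72470$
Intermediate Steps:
$L{\left(D \right)} = - 3 \left(-22 + D\right) \left(60 + D\right)$ ($L{\left(D \right)} = - 3 \left(D + 5 \cdot 12\right) \left(D - 22\right) = - 3 \left(D + 60\right) \left(-22 + D\right) = - 3 \left(60 + D\right) \left(-22 + D\right) = - 3 \left(-22 + D\right) \left(60 + D\right)$)
$-34313 + L{\left(-139 \right)} = -34313 - \left(-19806 + 57963\right) = -34313 + \left(3960 + 15846 - 57963\right) = -34313 - 38157 = -72470$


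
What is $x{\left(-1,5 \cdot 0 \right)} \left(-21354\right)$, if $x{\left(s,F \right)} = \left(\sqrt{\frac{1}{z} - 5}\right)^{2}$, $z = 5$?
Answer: $\frac{512496}{5} \approx 1.025 \cdot 10^{5}$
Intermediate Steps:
$x{\left(s,F \right)} = - \frac{24}{5}$ ($x{\left(s,F \right)} = \left(\sqrt{\frac{1}{5} - 5}\right)^{2} = \left(\sqrt{- \frac{24}{5}}\right)^{2} = \left(\frac{2 i \sqrt{30}}{5}\right)^{2} = - \frac{24}{5}$)
$x{\left(-1,5 \cdot 0 \right)} \left(-21354\right) = \left(- \frac{24}{5}\right) \left(-21354\right) = \frac{512496}{5}$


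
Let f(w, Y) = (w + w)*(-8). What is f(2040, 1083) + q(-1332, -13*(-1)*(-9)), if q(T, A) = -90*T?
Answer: 87240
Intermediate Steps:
f(w, Y) = -16*w (f(w, Y) = (2*w)*(-8) = -16*w)
f(2040, 1083) + q(-1332, -13*(-1)*(-9)) = -16*2040 - 90*(-1332) = -32640 + 119880 = 87240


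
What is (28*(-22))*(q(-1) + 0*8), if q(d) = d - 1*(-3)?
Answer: -1232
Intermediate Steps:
q(d) = 3 + d (q(d) = d + 3 = 3 + d)
(28*(-22))*(q(-1) + 0*8) = (28*(-22))*((3 - 1) + 0*8) = -616*(2 + 0) = -616*2 = -1232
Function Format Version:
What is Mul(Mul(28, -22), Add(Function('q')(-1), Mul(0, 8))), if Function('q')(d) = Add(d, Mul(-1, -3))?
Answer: -1232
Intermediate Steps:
Function('q')(d) = Add(3, d) (Function('q')(d) = Add(d, 3) = Add(3, d))
Mul(Mul(28, -22), Add(Function('q')(-1), Mul(0, 8))) = Mul(Mul(28, -22), Add(Add(3, -1), Mul(0, 8))) = Mul(-616, Add(2, 0)) = Mul(-616, 2) = -1232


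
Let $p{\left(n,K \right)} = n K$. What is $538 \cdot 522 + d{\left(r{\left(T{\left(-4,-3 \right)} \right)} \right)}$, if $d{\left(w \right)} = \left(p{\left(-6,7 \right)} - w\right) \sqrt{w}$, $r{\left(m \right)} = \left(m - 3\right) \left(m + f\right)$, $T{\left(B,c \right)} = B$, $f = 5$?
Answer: $280836 - 35 i \sqrt{7} \approx 2.8084 \cdot 10^{5} - 92.601 i$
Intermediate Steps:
$r{\left(m \right)} = \left(-3 + m\right) \left(5 + m\right)$ ($r{\left(m \right)} = \left(m - 3\right) \left(m + 5\right) = \left(-3 + m\right) \left(5 + m\right)$)
$p{\left(n,K \right)} = K n$
$d{\left(w \right)} = \sqrt{w} \left(-42 - w\right)$ ($d{\left(w \right)} = \left(7 \left(-6\right) - w\right) \sqrt{w} = \left(-42 - w\right) \sqrt{w} = \sqrt{w} \left(-42 - w\right)$)
$538 \cdot 522 + d{\left(r{\left(T{\left(-4,-3 \right)} \right)} \right)} = 538 \cdot 522 + \sqrt{-15 + \left(-4\right)^{2} + 2 \left(-4\right)} \left(-42 - \left(-15 + \left(-4\right)^{2} + 2 \left(-4\right)\right)\right) = 280836 + \sqrt{-15 + 16 - 8} \left(-42 - \left(-15 + 16 - 8\right)\right) = 280836 + \sqrt{-7} \left(-42 - -7\right) = 280836 + i \sqrt{7} \left(-42 + 7\right) = 280836 + i \sqrt{7} \left(-35\right) = 280836 - 35 i \sqrt{7}$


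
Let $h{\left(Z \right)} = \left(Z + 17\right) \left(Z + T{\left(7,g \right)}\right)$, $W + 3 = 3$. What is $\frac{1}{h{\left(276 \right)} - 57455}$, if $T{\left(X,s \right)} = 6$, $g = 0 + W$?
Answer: $\frac{1}{25171} \approx 3.9728 \cdot 10^{-5}$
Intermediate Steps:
$W = 0$ ($W = -3 + 3 = 0$)
$g = 0$ ($g = 0 + 0 = 0$)
$h{\left(Z \right)} = \left(6 + Z\right) \left(17 + Z\right)$ ($h{\left(Z \right)} = \left(Z + 17\right) \left(Z + 6\right) = \left(17 + Z\right) \left(6 + Z\right) = \left(6 + Z\right) \left(17 + Z\right)$)
$\frac{1}{h{\left(276 \right)} - 57455} = \frac{1}{\left(102 + 276^{2} + 23 \cdot 276\right) - 57455} = \frac{1}{\left(102 + 76176 + 6348\right) - 57455} = \frac{1}{82626 - 57455} = \frac{1}{25171}$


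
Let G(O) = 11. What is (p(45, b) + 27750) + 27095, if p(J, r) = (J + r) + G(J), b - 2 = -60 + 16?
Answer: 54859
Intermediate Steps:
b = -42 (b = 2 + (-60 + 16) = 2 - 44 = -42)
p(J, r) = 11 + J + r (p(J, r) = (J + r) + 11 = 11 + J + r)
(p(45, b) + 27750) + 27095 = ((11 + 45 - 42) + 27750) + 27095 = (14 + 27750) + 27095 = 27764 + 27095 = 54859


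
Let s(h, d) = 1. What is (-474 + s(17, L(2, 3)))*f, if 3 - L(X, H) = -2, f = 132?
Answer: -62436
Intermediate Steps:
L(X, H) = 5 (L(X, H) = 3 - 1*(-2) = 3 + 2 = 5)
(-474 + s(17, L(2, 3)))*f = (-474 + 1)*132 = -473*132 = -62436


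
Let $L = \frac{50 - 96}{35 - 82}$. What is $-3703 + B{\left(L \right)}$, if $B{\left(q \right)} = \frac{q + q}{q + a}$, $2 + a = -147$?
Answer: $- \frac{25761863}{6957} \approx -3703.0$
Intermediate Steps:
$a = -149$ ($a = -2 - 147 = -149$)
$L = \frac{46}{47}$ ($L = - \frac{46}{-47} = \left(-46\right) \left(- \frac{1}{47}\right) = \frac{46}{47} \approx 0.97872$)
$B{\left(q \right)} = \frac{2 q}{-149 + q}$ ($B{\left(q \right)} = \frac{q + q}{q - 149} = \frac{2 q}{-149 + q}$)
$-3703 + B{\left(L \right)} = -3703 + 2 \cdot \frac{46}{47} \frac{1}{-149 + \frac{46}{47}} = -3703 + 2 \cdot \frac{46}{47} \frac{1}{- \frac{6957}{47}} = -3703 + 2 \cdot \frac{46}{47} \left(- \frac{47}{6957}\right) = -3703 - \frac{92}{6957} = - \frac{25761863}{6957}$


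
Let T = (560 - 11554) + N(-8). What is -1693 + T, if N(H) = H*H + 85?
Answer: -12538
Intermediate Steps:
N(H) = 85 + H**2 (N(H) = H**2 + 85 = 85 + H**2)
T = -10845 (T = (560 - 11554) + (85 + (-8)**2) = -10994 + (85 + 64) = -10994 + 149 = -10845)
-1693 + T = -1693 - 10845 = -12538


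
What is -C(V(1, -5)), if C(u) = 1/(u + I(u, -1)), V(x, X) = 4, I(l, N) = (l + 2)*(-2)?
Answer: ⅛ ≈ 0.12500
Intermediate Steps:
I(l, N) = -4 - 2*l (I(l, N) = (2 + l)*(-2) = -4 - 2*l)
C(u) = 1/(-4 - u) (C(u) = 1/(u + (-4 - 2*u)) = 1/(-4 - u))
-C(V(1, -5)) = -1/(-4 - 1*4) = -1/(-4 - 4) = -1/(-8) = -1*(-⅛) = ⅛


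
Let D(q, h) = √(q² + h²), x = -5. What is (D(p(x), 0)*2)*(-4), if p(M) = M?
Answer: -40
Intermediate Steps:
D(q, h) = √(h² + q²)
(D(p(x), 0)*2)*(-4) = (√(0² + (-5)²)*2)*(-4) = (√(0 + 25)*2)*(-4) = (√25*2)*(-4) = (5*2)*(-4) = 10*(-4) = -40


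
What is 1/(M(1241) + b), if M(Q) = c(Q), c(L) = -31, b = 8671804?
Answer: 1/8671773 ≈ 1.1532e-7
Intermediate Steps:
M(Q) = -31
1/(M(1241) + b) = 1/(-31 + 8671804) = 1/8671773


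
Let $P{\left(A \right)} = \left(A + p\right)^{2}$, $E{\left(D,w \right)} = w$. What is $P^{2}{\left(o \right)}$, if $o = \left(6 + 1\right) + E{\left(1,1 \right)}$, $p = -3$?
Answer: $625$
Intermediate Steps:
$o = 8$ ($o = \left(6 + 1\right) + 1 = 7 + 1 = 8$)
$P{\left(A \right)} = \left(-3 + A\right)^{2}$ ($P{\left(A \right)} = \left(A - 3\right)^{2} = \left(-3 + A\right)^{2}$)
$P^{2}{\left(o \right)} = \left(\left(-3 + 8\right)^{2}\right)^{2} = \left(5^{2}\right)^{2} = 25^{2} = 625$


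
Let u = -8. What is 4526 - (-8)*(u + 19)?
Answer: 4614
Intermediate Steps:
4526 - (-8)*(u + 19) = 4526 - (-8)*(-8 + 19) = 4526 - (-8)*11 = 4526 - 1*(-88) = 4526 + 88 = 4614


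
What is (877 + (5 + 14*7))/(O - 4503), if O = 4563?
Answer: 49/3 ≈ 16.333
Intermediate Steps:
(877 + (5 + 14*7))/(O - 4503) = (877 + (5 + 14*7))/(4563 - 4503) = (877 + (5 + 98))/60 = (877 + 103)*(1/60) = 980*(1/60) = 49/3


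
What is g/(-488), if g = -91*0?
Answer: 0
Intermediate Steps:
g = 0
g/(-488) = 0/(-488) = 0*(-1/488) = 0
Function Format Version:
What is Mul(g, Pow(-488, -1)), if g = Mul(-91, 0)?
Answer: 0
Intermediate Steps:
g = 0
Mul(g, Pow(-488, -1)) = Mul(0, Pow(-488, -1)) = Mul(0, Rational(-1, 488)) = 0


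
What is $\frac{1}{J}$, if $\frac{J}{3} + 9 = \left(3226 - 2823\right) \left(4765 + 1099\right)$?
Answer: $\frac{1}{7089549} \approx 1.4105 \cdot 10^{-7}$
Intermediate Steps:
$J = 7089549$ ($J = -27 + 3 \left(3226 - 2823\right) \left(4765 + 1099\right) = -27 + 3 \cdot 403 \cdot 5864 = -27 + 3 \cdot 2363192 = -27 + 7089576 = 7089549$)
$\frac{1}{J} = \frac{1}{7089549}$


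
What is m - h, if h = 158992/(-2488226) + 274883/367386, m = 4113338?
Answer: 1880081847194170561/457069698618 ≈ 4.1133e+6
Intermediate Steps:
h = 312779796323/457069698618 (h = 158992*(-1/2488226) + 274883*(1/367386) = -79496/1244113 + 274883/367386 = 312779796323/457069698618 ≈ 0.68432)
m - h = 4113338 - 1*312779796323/457069698618 = 4113338 - 312779796323/457069698618 = 1880081847194170561/457069698618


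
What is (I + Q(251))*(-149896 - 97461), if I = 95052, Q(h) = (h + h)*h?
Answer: -54679254278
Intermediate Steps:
Q(h) = 2*h² (Q(h) = (2*h)*h = 2*h²)
(I + Q(251))*(-149896 - 97461) = (95052 + 2*251²)*(-149896 - 97461) = (95052 + 2*63001)*(-247357) = (95052 + 126002)*(-247357) = 221054*(-247357) = -54679254278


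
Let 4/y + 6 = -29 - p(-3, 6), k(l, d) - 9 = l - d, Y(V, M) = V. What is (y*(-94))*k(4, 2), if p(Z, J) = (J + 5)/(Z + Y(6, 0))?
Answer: 3102/29 ≈ 106.97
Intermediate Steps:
p(Z, J) = (5 + J)/(6 + Z) (p(Z, J) = (J + 5)/(Z + 6) = (5 + J)/(6 + Z))
k(l, d) = 9 + l - d (k(l, d) = 9 + (l - d) = 9 + l - d)
y = -3/29 (y = 4/(-6 + (-29 - (5 + 6)/(6 - 3))) = 4/(-6 + (-29 - 11/3)) = 4/(-6 - 98/3) = 4/(-116/3) = 4*(-3/116) = -3/29 ≈ -0.10345)
(y*(-94))*k(4, 2) = (-3/29*(-94))*(9 + 4 - 1*2) = 282*(9 + 4 - 2)/29 = (282/29)*11 = 3102/29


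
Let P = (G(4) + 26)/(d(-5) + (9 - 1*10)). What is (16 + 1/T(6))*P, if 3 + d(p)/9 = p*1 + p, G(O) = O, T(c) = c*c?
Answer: -2885/708 ≈ -4.0749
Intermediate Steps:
T(c) = c²
d(p) = -27 + 18*p (d(p) = -27 + 9*(p*1 + p) = -27 + 9*(p + p) = -27 + 9*(2*p) = -27 + 18*p)
P = -15/59 (P = (4 + 26)/((-27 + 18*(-5)) + (9 - 1*10)) = 30/((-27 - 90) + (9 - 10)) = 30/(-117 - 1) = 30/(-118) = 30*(-1/118) = -15/59 ≈ -0.25424)
(16 + 1/T(6))*P = (16 + 1/(6²))*(-15/59) = (16 + 1/36)*(-15/59) = (577/36)*(-15/59) = -2885/708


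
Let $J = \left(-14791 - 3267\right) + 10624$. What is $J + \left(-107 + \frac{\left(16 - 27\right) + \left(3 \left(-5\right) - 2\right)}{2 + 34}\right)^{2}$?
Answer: $\frac{338746}{81} \approx 4182.0$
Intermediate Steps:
$J = -7434$ ($J = -18058 + 10624 = -7434$)
$J + \left(-107 + \frac{\left(16 - 27\right) + \left(3 \left(-5\right) - 2\right)}{2 + 34}\right)^{2} = -7434 + \left(-107 + \frac{\left(16 - 27\right) + \left(3 \left(-5\right) - 2\right)}{2 + 34}\right)^{2} = -7434 + \left(-107 + \frac{-11 - 17}{36}\right)^{2} = -7434 + \left(-107 + \left(-11 - 17\right) \frac{1}{36}\right)^{2} = -7434 + \left(-107 - \frac{7}{9}\right)^{2} = -7434 + \left(- \frac{970}{9}\right)^{2} = -7434 + \frac{940900}{81} = \frac{338746}{81}$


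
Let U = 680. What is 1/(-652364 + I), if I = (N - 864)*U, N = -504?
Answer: -1/1582604 ≈ -6.3187e-7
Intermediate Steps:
I = -930240 (I = (-504 - 864)*680 = -1368*680 = -930240)
1/(-652364 + I) = 1/(-652364 - 930240) = 1/(-1582604) = -1/1582604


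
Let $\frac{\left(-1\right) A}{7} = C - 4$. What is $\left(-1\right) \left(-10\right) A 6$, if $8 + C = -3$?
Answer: $6300$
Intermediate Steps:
$C = -11$ ($C = -8 - 3 = -11$)
$A = 105$ ($A = - 7 \left(-11 - 4\right) = \left(-7\right) \left(-15\right) = 105$)
$\left(-1\right) \left(-10\right) A 6 = \left(-1\right) \left(-10\right) 105 \cdot 6 = 10 \cdot 105 \cdot 6 = 1050 \cdot 6 = 6300$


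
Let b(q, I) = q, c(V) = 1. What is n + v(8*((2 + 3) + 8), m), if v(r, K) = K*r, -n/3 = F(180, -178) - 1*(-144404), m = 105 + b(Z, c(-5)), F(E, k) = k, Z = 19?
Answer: -419782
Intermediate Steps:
m = 124 (m = 105 + 19 = 124)
n = -432678 (n = -3*(-178 - 1*(-144404)) = -3*(-178 + 144404) = -3*144226 = -432678)
n + v(8*((2 + 3) + 8), m) = -432678 + 124*(8*((2 + 3) + 8)) = -432678 + 124*(8*(5 + 8)) = -432678 + 124*(8*13) = -432678 + 124*104 = -432678 + 12896 = -419782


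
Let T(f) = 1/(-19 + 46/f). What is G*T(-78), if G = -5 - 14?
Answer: 741/764 ≈ 0.96990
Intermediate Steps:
G = -19
G*T(-78) = -(-19)*(-78)/(-46 + 19*(-78)) = -(-19)*(-78)/(-46 - 1482) = -(-19)*(-78)/(-1528) = -(-19)*(-78)*(-1)/1528 = -19*(-39/764) = 741/764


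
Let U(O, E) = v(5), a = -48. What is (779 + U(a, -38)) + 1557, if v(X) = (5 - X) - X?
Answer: 2331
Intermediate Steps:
v(X) = 5 - 2*X
U(O, E) = -5 (U(O, E) = 5 - 2*5 = 5 - 10 = -5)
(779 + U(a, -38)) + 1557 = (779 - 5) + 1557 = 774 + 1557 = 2331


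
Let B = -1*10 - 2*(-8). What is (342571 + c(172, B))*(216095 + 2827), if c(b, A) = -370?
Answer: 74915327322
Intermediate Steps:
B = 6 (B = -10 + 16 = 6)
(342571 + c(172, B))*(216095 + 2827) = (342571 - 370)*(216095 + 2827) = 342201*218922 = 74915327322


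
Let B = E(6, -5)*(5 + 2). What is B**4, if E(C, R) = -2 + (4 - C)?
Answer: 614656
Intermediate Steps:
E(C, R) = 2 - C
B = -28 (B = (2 - 1*6)*(5 + 2) = (2 - 6)*7 = -4*7 = -28)
B**4 = (-28)**4 = 614656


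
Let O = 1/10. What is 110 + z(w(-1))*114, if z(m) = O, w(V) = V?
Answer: 607/5 ≈ 121.40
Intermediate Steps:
O = ⅒ ≈ 0.10000
z(m) = ⅒
110 + z(w(-1))*114 = 110 + (⅒)*114 = 110 + 57/5 = 607/5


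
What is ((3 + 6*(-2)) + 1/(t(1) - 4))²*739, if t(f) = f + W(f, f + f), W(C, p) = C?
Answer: 266779/4 ≈ 66695.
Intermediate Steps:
t(f) = 2*f (t(f) = f + f = 2*f)
((3 + 6*(-2)) + 1/(t(1) - 4))²*739 = ((3 + 6*(-2)) + 1/(2*1 - 4))²*739 = ((3 - 12) + 1/(2 - 4))²*739 = (-9 + 1/(-2))²*739 = (-9 - ½)²*739 = (-19/2)²*739 = (361/4)*739 = 266779/4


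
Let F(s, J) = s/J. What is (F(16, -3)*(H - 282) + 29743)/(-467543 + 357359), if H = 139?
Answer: -91517/330552 ≈ -0.27686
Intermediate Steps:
(F(16, -3)*(H - 282) + 29743)/(-467543 + 357359) = ((16/(-3))*(139 - 282) + 29743)/(-467543 + 357359) = ((16*(-⅓))*(-143) + 29743)/(-110184) = (-16/3*(-143) + 29743)*(-1/110184) = (2288/3 + 29743)*(-1/110184) = (91517/3)*(-1/110184) = -91517/330552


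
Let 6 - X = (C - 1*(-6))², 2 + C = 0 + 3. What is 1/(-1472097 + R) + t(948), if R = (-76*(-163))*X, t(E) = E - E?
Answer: -1/2004781 ≈ -4.9881e-7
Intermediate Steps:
t(E) = 0
C = 1 (C = -2 + (0 + 3) = -2 + 3 = 1)
X = -43 (X = 6 - (1 - 1*(-6))² = 6 - (1 + 6)² = 6 - 1*7² = 6 - 1*49 = 6 - 49 = -43)
R = -532684 (R = -76*(-163)*(-43) = 12388*(-43) = -532684)
1/(-1472097 + R) + t(948) = 1/(-1472097 - 532684) + 0 = 1/(-2004781) + 0 = -1/2004781 + 0 = -1/2004781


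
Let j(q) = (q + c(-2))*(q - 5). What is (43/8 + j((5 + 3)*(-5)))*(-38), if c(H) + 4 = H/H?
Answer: -294937/4 ≈ -73734.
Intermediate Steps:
c(H) = -3 (c(H) = -4 + H/H = -4 + 1 = -3)
j(q) = (-5 + q)*(-3 + q) (j(q) = (q - 3)*(q - 5) = (-3 + q)*(-5 + q) = (-5 + q)*(-3 + q))
(43/8 + j((5 + 3)*(-5)))*(-38) = (43/8 + (15 + ((5 + 3)*(-5))² - 8*(5 + 3)*(-5)))*(-38) = (43*(⅛) + (15 + (8*(-5))² - 64*(-5)))*(-38) = (43/8 + (15 + (-40)² - 8*(-40)))*(-38) = (43/8 + (15 + 1600 + 320))*(-38) = (43/8 + 1935)*(-38) = (15523/8)*(-38) = -294937/4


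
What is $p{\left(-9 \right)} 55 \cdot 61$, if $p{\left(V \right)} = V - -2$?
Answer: $-23485$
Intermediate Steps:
$p{\left(V \right)} = 2 + V$ ($p{\left(V \right)} = V + 2 = 2 + V$)
$p{\left(-9 \right)} 55 \cdot 61 = \left(2 - 9\right) 55 \cdot 61 = \left(-7\right) 55 \cdot 61 = \left(-385\right) 61 = -23485$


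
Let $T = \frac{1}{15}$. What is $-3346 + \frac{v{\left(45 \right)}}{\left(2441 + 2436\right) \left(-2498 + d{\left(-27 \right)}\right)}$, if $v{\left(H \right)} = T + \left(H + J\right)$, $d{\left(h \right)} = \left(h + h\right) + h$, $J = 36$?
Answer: $- \frac{631278929986}{188666745} \approx -3346.0$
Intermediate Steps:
$T = \frac{1}{15} \approx 0.066667$
$d{\left(h \right)} = 3 h$ ($d{\left(h \right)} = 2 h + h = 3 h$)
$v{\left(H \right)} = \frac{541}{15} + H$ ($v{\left(H \right)} = \frac{1}{15} + \left(H + 36\right) = \frac{1}{15} + \left(36 + H\right) = \frac{541}{15} + H$)
$-3346 + \frac{v{\left(45 \right)}}{\left(2441 + 2436\right) \left(-2498 + d{\left(-27 \right)}\right)} = -3346 + \frac{\frac{541}{15} + 45}{\left(2441 + 2436\right) \left(-2498 + 3 \left(-27\right)\right)} = -3346 + \frac{1216}{15 \cdot 4877 \left(-2498 - 81\right)} = -3346 + \frac{1216}{15 \cdot 4877 \left(-2579\right)} = -3346 + \frac{1216}{15 \left(-12577783\right)} = -3346 + \frac{1216}{15} \left(- \frac{1}{12577783}\right) = -3346 - \frac{1216}{188666745} = - \frac{631278929986}{188666745}$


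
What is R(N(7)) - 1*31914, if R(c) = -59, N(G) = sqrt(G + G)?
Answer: -31973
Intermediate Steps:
N(G) = sqrt(2)*sqrt(G) (N(G) = sqrt(2*G) = sqrt(2)*sqrt(G))
R(N(7)) - 1*31914 = -59 - 1*31914 = -59 - 31914 = -31973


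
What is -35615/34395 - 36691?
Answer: -252404512/6879 ≈ -36692.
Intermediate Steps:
-35615/34395 - 36691 = -35615*1/34395 - 36691 = -7123/6879 - 36691 = -252404512/6879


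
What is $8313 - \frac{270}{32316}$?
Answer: $\frac{44773773}{5386} \approx 8313.0$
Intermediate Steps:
$8313 - \frac{270}{32316} = 8313 - 270 \cdot \frac{1}{32316} = 8313 - \frac{45}{5386} = \frac{44773773}{5386}$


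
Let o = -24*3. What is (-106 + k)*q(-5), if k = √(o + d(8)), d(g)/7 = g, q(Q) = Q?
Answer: 530 - 20*I ≈ 530.0 - 20.0*I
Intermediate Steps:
d(g) = 7*g
o = -72
k = 4*I (k = √(-72 + 7*8) = √(-72 + 56) = √(-16) = 4*I ≈ 4.0*I)
(-106 + k)*q(-5) = (-106 + 4*I)*(-5) = 530 - 20*I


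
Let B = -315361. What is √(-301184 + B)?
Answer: 3*I*√68505 ≈ 785.2*I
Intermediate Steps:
√(-301184 + B) = √(-301184 - 315361) = √(-616545) = 3*I*√68505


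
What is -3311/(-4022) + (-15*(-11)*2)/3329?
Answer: 12349579/13389238 ≈ 0.92235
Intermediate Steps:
-3311/(-4022) + (-15*(-11)*2)/3329 = -3311*(-1/4022) + (165*2)*(1/3329) = 3311/4022 + 330*(1/3329) = 3311/4022 + 330/3329 = 12349579/13389238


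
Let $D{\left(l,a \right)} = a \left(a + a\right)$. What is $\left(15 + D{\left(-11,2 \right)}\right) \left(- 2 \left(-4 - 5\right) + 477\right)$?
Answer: $11385$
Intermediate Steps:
$D{\left(l,a \right)} = 2 a^{2}$ ($D{\left(l,a \right)} = a 2 a = 2 a^{2}$)
$\left(15 + D{\left(-11,2 \right)}\right) \left(- 2 \left(-4 - 5\right) + 477\right) = \left(15 + 2 \cdot 2^{2}\right) \left(- 2 \left(-4 - 5\right) + 477\right) = \left(15 + 2 \cdot 4\right) \left(\left(-2\right) \left(-9\right) + 477\right) = \left(15 + 8\right) \left(18 + 477\right) = 23 \cdot 495 = 11385$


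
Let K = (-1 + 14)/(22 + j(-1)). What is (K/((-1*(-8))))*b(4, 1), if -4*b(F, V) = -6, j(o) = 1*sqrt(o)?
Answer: 429/3880 - 39*I/7760 ≈ 0.11057 - 0.0050258*I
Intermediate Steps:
j(o) = sqrt(o)
b(F, V) = 3/2 (b(F, V) = -1/4*(-6) = 3/2)
K = 13*(22 - I)/485 (K = (-1 + 14)/(22 + sqrt(-1)) = 13/(22 + I) = 13*((22 - I)/485) = 13*(22 - I)/485 ≈ 0.58969 - 0.026804*I)
(K/((-1*(-8))))*b(4, 1) = ((286/485 - 13*I/485)/((-1*(-8))))*(3/2) = ((286/485 - 13*I/485)/8)*(3/2) = (143/1940 - 13*I/3880)*(3/2) = 429/3880 - 39*I/7760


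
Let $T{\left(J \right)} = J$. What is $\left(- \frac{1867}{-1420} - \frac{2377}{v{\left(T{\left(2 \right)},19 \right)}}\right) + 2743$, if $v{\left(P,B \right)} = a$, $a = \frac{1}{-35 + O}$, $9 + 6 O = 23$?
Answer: $\frac{342474101}{4260} \approx 80393.0$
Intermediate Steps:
$O = \frac{7}{3}$ ($O = - \frac{3}{2} + \frac{1}{6} \cdot 23 = - \frac{3}{2} + \frac{23}{6} = \frac{7}{3} \approx 2.3333$)
$a = - \frac{3}{98}$ ($a = \frac{1}{-35 + \frac{7}{3}} = \frac{1}{- \frac{98}{3}} = - \frac{3}{98} \approx -0.030612$)
$v{\left(P,B \right)} = - \frac{3}{98}$
$\left(- \frac{1867}{-1420} - \frac{2377}{v{\left(T{\left(2 \right)},19 \right)}}\right) + 2743 = \left(- \frac{1867}{-1420} - \frac{2377}{- \frac{3}{98}}\right) + 2743 = \left(\left(-1867\right) \left(- \frac{1}{1420}\right) - - \frac{232946}{3}\right) + 2743 = \left(\frac{1867}{1420} + \frac{232946}{3}\right) + 2743 = \frac{330788921}{4260} + 2743 = \frac{342474101}{4260}$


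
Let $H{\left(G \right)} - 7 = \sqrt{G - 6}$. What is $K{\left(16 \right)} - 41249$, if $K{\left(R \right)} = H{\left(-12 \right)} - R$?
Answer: $-41258 + 3 i \sqrt{2} \approx -41258.0 + 4.2426 i$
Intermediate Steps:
$H{\left(G \right)} = 7 + \sqrt{-6 + G}$ ($H{\left(G \right)} = 7 + \sqrt{G - 6} = 7 + \sqrt{-6 + G}$)
$K{\left(R \right)} = 7 - R + 3 i \sqrt{2}$ ($K{\left(R \right)} = \left(7 + \sqrt{-6 - 12}\right) - R = \left(7 + \sqrt{-18}\right) - R = \left(7 + 3 i \sqrt{2}\right) - R = 7 - R + 3 i \sqrt{2}$)
$K{\left(16 \right)} - 41249 = \left(7 - 16 + 3 i \sqrt{2}\right) - 41249 = \left(-9 + 3 i \sqrt{2}\right) - 41249 = -41258 + 3 i \sqrt{2}$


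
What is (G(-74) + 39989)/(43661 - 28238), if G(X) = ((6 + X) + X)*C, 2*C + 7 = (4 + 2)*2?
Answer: 39634/15423 ≈ 2.5698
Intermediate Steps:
C = 5/2 (C = -7/2 + ((4 + 2)*2)/2 = -7/2 + (6*2)/2 = -7/2 + (½)*12 = -7/2 + 6 = 5/2 ≈ 2.5000)
G(X) = 15 + 5*X (G(X) = ((6 + X) + X)*(5/2) = (6 + 2*X)*(5/2) = 15 + 5*X)
(G(-74) + 39989)/(43661 - 28238) = ((15 + 5*(-74)) + 39989)/(43661 - 28238) = ((15 - 370) + 39989)/15423 = (-355 + 39989)*(1/15423) = 39634*(1/15423) = 39634/15423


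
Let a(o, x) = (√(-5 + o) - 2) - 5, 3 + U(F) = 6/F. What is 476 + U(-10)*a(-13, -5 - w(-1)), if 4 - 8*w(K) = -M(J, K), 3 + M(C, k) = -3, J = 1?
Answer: 2506/5 - 54*I*√2/5 ≈ 501.2 - 15.274*I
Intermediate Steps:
M(C, k) = -6 (M(C, k) = -3 - 3 = -6)
w(K) = -¼ (w(K) = ½ - (-1)*(-6)/8 = ½ - ⅛*6 = ½ - ¾ = -¼)
U(F) = -3 + 6/F
a(o, x) = -7 + √(-5 + o) (a(o, x) = (-2 + √(-5 + o)) - 5 = -7 + √(-5 + o))
476 + U(-10)*a(-13, -5 - w(-1)) = 476 + (-3 + 6/(-10))*(-7 + √(-5 - 13)) = 476 + (-3 + 6*(-⅒))*(-7 + √(-18)) = 476 + (-3 - ⅗)*(-7 + 3*I*√2) = 476 - 18*(-7 + 3*I*√2)/5 = 476 + (126/5 - 54*I*√2/5) = 2506/5 - 54*I*√2/5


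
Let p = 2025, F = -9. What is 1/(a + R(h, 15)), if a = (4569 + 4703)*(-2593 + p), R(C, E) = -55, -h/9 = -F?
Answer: -1/5266551 ≈ -1.8988e-7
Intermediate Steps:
h = -81 (h = -(-9)*(-9) = -9*9 = -81)
a = -5266496 (a = (4569 + 4703)*(-2593 + 2025) = 9272*(-568) = -5266496)
1/(a + R(h, 15)) = 1/(-5266496 - 55) = 1/(-5266551) = -1/5266551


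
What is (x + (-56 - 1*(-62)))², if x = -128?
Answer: 14884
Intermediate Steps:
(x + (-56 - 1*(-62)))² = (-128 + (-56 - 1*(-62)))² = (-128 + (-56 + 62))² = (-128 + 6)² = (-122)² = 14884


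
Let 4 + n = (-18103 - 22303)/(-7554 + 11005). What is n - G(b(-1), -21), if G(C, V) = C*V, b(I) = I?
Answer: -126681/3451 ≈ -36.708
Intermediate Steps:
n = -54210/3451 (n = -4 + (-18103 - 22303)/(-7554 + 11005) = -4 - 40406/3451 = -54210/3451 ≈ -15.708)
n - G(b(-1), -21) = -54210/3451 - (-1)*(-21) = -54210/3451 - 1*21 = -54210/3451 - 21 = -126681/3451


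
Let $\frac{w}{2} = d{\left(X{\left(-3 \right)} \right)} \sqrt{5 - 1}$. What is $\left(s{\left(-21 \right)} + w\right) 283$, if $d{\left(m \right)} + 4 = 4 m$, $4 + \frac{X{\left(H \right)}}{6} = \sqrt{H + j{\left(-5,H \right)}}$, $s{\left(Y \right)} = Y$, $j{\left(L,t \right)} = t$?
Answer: $-119143 + 27168 i \sqrt{6} \approx -1.1914 \cdot 10^{5} + 66548.0 i$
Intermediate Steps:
$X{\left(H \right)} = -24 + 6 \sqrt{2} \sqrt{H}$ ($X{\left(H \right)} = -24 + 6 \sqrt{H + H} = -24 + 6 \sqrt{2 H} = -24 + 6 \sqrt{2} \sqrt{H}$)
$d{\left(m \right)} = -4 + 4 m$
$w = -400 + 96 i \sqrt{6}$ ($w = 2 \left(-4 + 4 \left(-24 + 6 \sqrt{2} \sqrt{-3}\right)\right) \sqrt{5 - 1} = 2 \left(-4 + 4 \left(-24 + 6 \sqrt{2} i \sqrt{3}\right)\right) \sqrt{4} = 2 \left(-4 + 4 \left(-24 + 6 i \sqrt{6}\right)\right) 2 = 2 \left(-4 - \left(96 - 24 i \sqrt{6}\right)\right) 2 = 2 \left(-100 + 24 i \sqrt{6}\right) 2 = 2 \left(-200 + 48 i \sqrt{6}\right) = -400 + 96 i \sqrt{6} \approx -400.0 + 235.15 i$)
$\left(s{\left(-21 \right)} + w\right) 283 = \left(-21 - \left(400 - 96 i \sqrt{6}\right)\right) 283 = \left(-421 + 96 i \sqrt{6}\right) 283 = -119143 + 27168 i \sqrt{6}$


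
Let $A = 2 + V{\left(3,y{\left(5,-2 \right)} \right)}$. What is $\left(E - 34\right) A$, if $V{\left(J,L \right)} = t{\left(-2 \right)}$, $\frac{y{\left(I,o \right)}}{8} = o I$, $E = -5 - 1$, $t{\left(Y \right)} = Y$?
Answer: $0$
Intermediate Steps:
$E = -6$ ($E = -5 - 1 = -6$)
$y{\left(I,o \right)} = 8 I o$ ($y{\left(I,o \right)} = 8 o I = 8 I o$)
$V{\left(J,L \right)} = -2$
$A = 0$ ($A = 2 - 2 = 0$)
$\left(E - 34\right) A = \left(-6 - 34\right) 0 = \left(-40\right) 0 = 0$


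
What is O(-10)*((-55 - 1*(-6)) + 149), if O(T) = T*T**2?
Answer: -100000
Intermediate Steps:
O(T) = T**3
O(-10)*((-55 - 1*(-6)) + 149) = (-10)**3*((-55 - 1*(-6)) + 149) = -1000*((-55 + 6) + 149) = -1000*(-49 + 149) = -1000*100 = -100000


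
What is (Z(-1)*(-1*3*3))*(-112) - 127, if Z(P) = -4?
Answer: -4159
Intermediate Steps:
(Z(-1)*(-1*3*3))*(-112) - 127 = -4*(-1*3)*3*(-112) - 127 = -(-12)*3*(-112) - 127 = -4*(-9)*(-112) - 127 = 36*(-112) - 127 = -4032 - 127 = -4159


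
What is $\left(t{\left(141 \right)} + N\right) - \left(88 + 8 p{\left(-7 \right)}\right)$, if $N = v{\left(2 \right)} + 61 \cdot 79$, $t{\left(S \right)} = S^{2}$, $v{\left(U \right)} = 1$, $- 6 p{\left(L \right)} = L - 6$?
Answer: $\frac{73787}{3} \approx 24596.0$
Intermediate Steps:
$p{\left(L \right)} = 1 - \frac{L}{6}$ ($p{\left(L \right)} = - \frac{L - 6}{6} = - \frac{-6 + L}{6} = 1 - \frac{L}{6}$)
$N = 4820$ ($N = 1 + 61 \cdot 79 = 1 + 4819 = 4820$)
$\left(t{\left(141 \right)} + N\right) - \left(88 + 8 p{\left(-7 \right)}\right) = \left(141^{2} + 4820\right) - \left(88 + 8 \left(1 - - \frac{7}{6}\right)\right) = \left(19881 + 4820\right) - \left(88 + 8 \left(1 + \frac{7}{6}\right)\right) = 24701 - \frac{316}{3} = \frac{73787}{3}$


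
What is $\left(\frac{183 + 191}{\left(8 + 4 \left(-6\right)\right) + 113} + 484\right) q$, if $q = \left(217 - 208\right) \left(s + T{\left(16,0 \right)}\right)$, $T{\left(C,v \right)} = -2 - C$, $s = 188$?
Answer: $\frac{72402660}{97} \approx 7.4642 \cdot 10^{5}$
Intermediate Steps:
$q = 1530$ ($q = \left(217 - 208\right) \left(188 - 18\right) = 9 \left(188 - 18\right) = 9 \cdot 170 = 1530$)
$\left(\frac{183 + 191}{\left(8 + 4 \left(-6\right)\right) + 113} + 484\right) q = \left(\frac{183 + 191}{\left(8 + 4 \left(-6\right)\right) + 113} + 484\right) 1530 = \left(\frac{374}{\left(8 - 24\right) + 113} + 484\right) 1530 = \left(\frac{374}{-16 + 113} + 484\right) 1530 = \left(\frac{374}{97} + 484\right) 1530 = \frac{47322}{97} \cdot 1530 = \frac{72402660}{97}$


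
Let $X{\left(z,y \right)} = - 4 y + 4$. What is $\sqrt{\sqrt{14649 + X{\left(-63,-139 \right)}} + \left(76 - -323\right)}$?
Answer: $\sqrt{399 + \sqrt{15209}} \approx 22.854$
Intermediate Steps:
$X{\left(z,y \right)} = 4 - 4 y$
$\sqrt{\sqrt{14649 + X{\left(-63,-139 \right)}} + \left(76 - -323\right)} = \sqrt{\sqrt{14649 + \left(4 - -556\right)} + \left(76 - -323\right)} = \sqrt{\sqrt{14649 + \left(4 + 556\right)} + \left(76 + 323\right)} = \sqrt{\sqrt{14649 + 560} + 399} = \sqrt{\sqrt{15209} + 399} = \sqrt{399 + \sqrt{15209}}$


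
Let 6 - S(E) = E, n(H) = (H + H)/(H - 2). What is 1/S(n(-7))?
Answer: 9/40 ≈ 0.22500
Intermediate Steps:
n(H) = 2*H/(-2 + H) (n(H) = (2*H)/(-2 + H) = 2*H/(-2 + H))
S(E) = 6 - E
1/S(n(-7)) = 1/(6 - 2*(-7)/(-2 - 7)) = 1/(6 - 2*(-7)/(-9)) = 1/(6 - 2*(-7)*(-1)/9) = 1/(6 - 1*14/9) = 1/(6 - 14/9) = 1/(40/9) = 9/40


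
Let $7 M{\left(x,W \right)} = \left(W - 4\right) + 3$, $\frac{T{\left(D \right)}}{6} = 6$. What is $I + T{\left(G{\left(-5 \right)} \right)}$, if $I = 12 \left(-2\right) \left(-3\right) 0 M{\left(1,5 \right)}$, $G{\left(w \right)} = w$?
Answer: $36$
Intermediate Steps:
$T{\left(D \right)} = 36$ ($T{\left(D \right)} = 6 \cdot 6 = 36$)
$M{\left(x,W \right)} = - \frac{1}{7} + \frac{W}{7}$ ($M{\left(x,W \right)} = \frac{\left(W - 4\right) + 3}{7} = \frac{\left(-4 + W\right) + 3}{7} = \frac{-1 + W}{7} = - \frac{1}{7} + \frac{W}{7}$)
$I = 0$ ($I = 12 \left(-2\right) \left(-3\right) 0 \left(- \frac{1}{7} + \frac{1}{7} \cdot 5\right) = 12 \cdot 6 \cdot 0 \left(- \frac{1}{7} + \frac{5}{7}\right) = 12 \cdot 0 \cdot \frac{4}{7} = 0 \cdot \frac{4}{7} = 0$)
$I + T{\left(G{\left(-5 \right)} \right)} = 0 + 36 = 36$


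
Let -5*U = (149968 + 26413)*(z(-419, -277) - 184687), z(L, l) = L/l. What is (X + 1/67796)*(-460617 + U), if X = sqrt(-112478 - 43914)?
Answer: 1804528015547/18779492 + 3609056031094*I*sqrt(39098)/277 ≈ 96090.0 + 2.5763e+12*I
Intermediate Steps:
X = 2*I*sqrt(39098) (X = sqrt(-156392) = 2*I*sqrt(39098) ≈ 395.46*I)
U = 1804655606456/277 (U = -(149968 + 26413)*(-419/(-277) - 184687)/5 = -176381*(-419*(-1/277) - 184687)/5 = -176381*(419/277 - 184687)/5 = -176381*(-51157880)/(5*277) = -1/5*(-9023278032280/277) = 1804655606456/277 ≈ 6.5150e+9)
(X + 1/67796)*(-460617 + U) = (2*I*sqrt(39098) + 1/67796)*(-460617 + 1804655606456/277) = (2*I*sqrt(39098) + 1/67796)*(1804528015547/277) = (1/67796 + 2*I*sqrt(39098))*(1804528015547/277) = 1804528015547/18779492 + 3609056031094*I*sqrt(39098)/277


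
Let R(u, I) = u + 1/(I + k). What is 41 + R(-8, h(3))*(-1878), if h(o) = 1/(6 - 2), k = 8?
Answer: 163211/11 ≈ 14837.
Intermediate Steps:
h(o) = ¼ (h(o) = 1/4 = ¼)
R(u, I) = u + 1/(8 + I) (R(u, I) = u + 1/(I + 8) = u + 1/(8 + I))
41 + R(-8, h(3))*(-1878) = 41 + ((1 + 8*(-8) + (¼)*(-8))/(8 + ¼))*(-1878) = 41 + ((1 - 64 - 2)/(33/4))*(-1878) = 41 + ((4/33)*(-65))*(-1878) = 41 - 260/33*(-1878) = 41 + 162760/11 = 163211/11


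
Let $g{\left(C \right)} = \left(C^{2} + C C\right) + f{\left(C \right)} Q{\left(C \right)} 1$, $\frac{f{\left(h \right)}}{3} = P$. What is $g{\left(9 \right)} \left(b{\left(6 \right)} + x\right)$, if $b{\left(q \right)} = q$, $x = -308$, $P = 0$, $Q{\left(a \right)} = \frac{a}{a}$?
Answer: $-48924$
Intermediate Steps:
$Q{\left(a \right)} = 1$
$f{\left(h \right)} = 0$ ($f{\left(h \right)} = 3 \cdot 0 = 0$)
$g{\left(C \right)} = 2 C^{2}$ ($g{\left(C \right)} = \left(C^{2} + C C\right) + 0 \cdot 1 \cdot 1 = \left(C^{2} + C^{2}\right) + 0 \cdot 1 = 2 C^{2} + 0 = 2 C^{2}$)
$g{\left(9 \right)} \left(b{\left(6 \right)} + x\right) = 2 \cdot 9^{2} \left(6 - 308\right) = 2 \cdot 81 \left(-302\right) = 162 \left(-302\right) = -48924$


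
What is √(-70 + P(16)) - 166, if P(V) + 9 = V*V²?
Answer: -166 + √4017 ≈ -102.62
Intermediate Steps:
P(V) = -9 + V³ (P(V) = -9 + V*V² = -9 + V³)
√(-70 + P(16)) - 166 = √(-70 + (-9 + 16³)) - 166 = √(-70 + (-9 + 4096)) - 166 = √(-70 + 4087) - 166 = √4017 - 166 = -166 + √4017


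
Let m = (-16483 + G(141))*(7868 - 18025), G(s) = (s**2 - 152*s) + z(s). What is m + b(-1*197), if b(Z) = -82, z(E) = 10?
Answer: 183069686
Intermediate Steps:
G(s) = 10 + s**2 - 152*s (G(s) = (s**2 - 152*s) + 10 = 10 + s**2 - 152*s)
m = 183069768 (m = (-16483 + (10 + 141**2 - 152*141))*(7868 - 18025) = (-16483 + (10 + 19881 - 21432))*(-10157) = (-16483 - 1541)*(-10157) = -18024*(-10157) = 183069768)
m + b(-1*197) = 183069768 - 82 = 183069686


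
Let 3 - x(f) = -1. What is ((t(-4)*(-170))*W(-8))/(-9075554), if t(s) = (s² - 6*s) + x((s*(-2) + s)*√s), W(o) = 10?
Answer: 37400/4537777 ≈ 0.0082419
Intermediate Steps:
x(f) = 4 (x(f) = 3 - 1*(-1) = 3 + 1 = 4)
t(s) = 4 + s² - 6*s (t(s) = (s² - 6*s) + 4 = 4 + s² - 6*s)
((t(-4)*(-170))*W(-8))/(-9075554) = (((4 + (-4)² - 6*(-4))*(-170))*10)/(-9075554) = (((4 + 16 + 24)*(-170))*10)*(-1/9075554) = ((44*(-170))*10)*(-1/9075554) = -7480*10*(-1/9075554) = -74800*(-1/9075554) = 37400/4537777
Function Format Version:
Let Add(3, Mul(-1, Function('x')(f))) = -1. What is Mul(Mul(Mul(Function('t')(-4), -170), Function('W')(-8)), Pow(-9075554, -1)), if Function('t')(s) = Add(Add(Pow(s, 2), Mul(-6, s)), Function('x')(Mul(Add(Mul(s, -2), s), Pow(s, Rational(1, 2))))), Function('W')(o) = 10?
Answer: Rational(37400, 4537777) ≈ 0.0082419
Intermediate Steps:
Function('x')(f) = 4 (Function('x')(f) = Add(3, Mul(-1, -1)) = Add(3, 1) = 4)
Function('t')(s) = Add(4, Pow(s, 2), Mul(-6, s)) (Function('t')(s) = Add(Add(Pow(s, 2), Mul(-6, s)), 4) = Add(4, Pow(s, 2), Mul(-6, s)))
Mul(Mul(Mul(Function('t')(-4), -170), Function('W')(-8)), Pow(-9075554, -1)) = Mul(Mul(Mul(Add(4, Pow(-4, 2), Mul(-6, -4)), -170), 10), Pow(-9075554, -1)) = Mul(Mul(Mul(Add(4, 16, 24), -170), 10), Rational(-1, 9075554)) = Mul(Mul(Mul(44, -170), 10), Rational(-1, 9075554)) = Mul(Mul(-7480, 10), Rational(-1, 9075554)) = Mul(-74800, Rational(-1, 9075554)) = Rational(37400, 4537777)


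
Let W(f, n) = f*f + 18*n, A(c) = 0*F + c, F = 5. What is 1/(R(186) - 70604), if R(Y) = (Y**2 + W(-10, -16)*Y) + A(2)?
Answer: -1/70974 ≈ -1.4090e-5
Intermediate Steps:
A(c) = c (A(c) = 0*5 + c = 0 + c = c)
W(f, n) = f**2 + 18*n
R(Y) = 2 + Y**2 - 188*Y (R(Y) = (Y**2 + ((-10)**2 + 18*(-16))*Y) + 2 = (Y**2 + (100 - 288)*Y) + 2 = (Y**2 - 188*Y) + 2 = 2 + Y**2 - 188*Y)
1/(R(186) - 70604) = 1/((2 + 186**2 - 188*186) - 70604) = 1/((2 + 34596 - 34968) - 70604) = 1/(-370 - 70604) = 1/(-70974) = -1/70974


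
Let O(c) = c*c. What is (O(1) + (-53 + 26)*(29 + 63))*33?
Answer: -81939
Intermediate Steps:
O(c) = c²
(O(1) + (-53 + 26)*(29 + 63))*33 = (1² + (-53 + 26)*(29 + 63))*33 = (1 - 27*92)*33 = (1 - 2484)*33 = -2483*33 = -81939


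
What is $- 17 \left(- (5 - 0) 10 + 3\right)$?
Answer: $799$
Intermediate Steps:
$- 17 \left(- (5 - 0) 10 + 3\right) = - 17 \left(- (5 + 0) 10 + 3\right) = - 17 \left(\left(-1\right) 5 \cdot 10 + 3\right) = - 17 \left(\left(-5\right) 10 + 3\right) = - 17 \left(-50 + 3\right) = \left(-17\right) \left(-47\right) = 799$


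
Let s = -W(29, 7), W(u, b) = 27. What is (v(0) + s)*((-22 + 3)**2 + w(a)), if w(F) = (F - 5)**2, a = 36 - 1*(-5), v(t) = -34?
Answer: -101077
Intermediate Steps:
a = 41 (a = 36 + 5 = 41)
w(F) = (-5 + F)**2
s = -27 (s = -1*27 = -27)
(v(0) + s)*((-22 + 3)**2 + w(a)) = (-34 - 27)*((-22 + 3)**2 + (-5 + 41)**2) = -61*((-19)**2 + 36**2) = -61*(361 + 1296) = -61*1657 = -101077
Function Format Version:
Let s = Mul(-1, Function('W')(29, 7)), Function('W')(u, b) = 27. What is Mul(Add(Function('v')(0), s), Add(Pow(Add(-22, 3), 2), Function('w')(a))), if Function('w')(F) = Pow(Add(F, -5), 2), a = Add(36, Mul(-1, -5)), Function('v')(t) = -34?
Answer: -101077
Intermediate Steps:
a = 41 (a = Add(36, 5) = 41)
Function('w')(F) = Pow(Add(-5, F), 2)
s = -27 (s = Mul(-1, 27) = -27)
Mul(Add(Function('v')(0), s), Add(Pow(Add(-22, 3), 2), Function('w')(a))) = Mul(Add(-34, -27), Add(Pow(Add(-22, 3), 2), Pow(Add(-5, 41), 2))) = Mul(-61, Add(Pow(-19, 2), Pow(36, 2))) = Mul(-61, Add(361, 1296)) = Mul(-61, 1657) = -101077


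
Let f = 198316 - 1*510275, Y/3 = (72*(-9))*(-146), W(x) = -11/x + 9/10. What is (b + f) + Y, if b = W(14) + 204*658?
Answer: 3713399/35 ≈ 1.0610e+5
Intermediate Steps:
W(x) = 9/10 - 11/x (W(x) = -11/x + 9*(⅒) = -11/x + 9/10 = 9/10 - 11/x)
Y = 283824 (Y = 3*((72*(-9))*(-146)) = 3*(-648*(-146)) = 3*94608 = 283824)
f = -311959 (f = 198316 - 510275 = -311959)
b = 4698124/35 (b = (9/10 - 11/14) + 204*658 = (9/10 - 11*1/14) + 134232 = (9/10 - 11/14) + 134232 = 4/35 + 134232 = 4698124/35 ≈ 1.3423e+5)
(b + f) + Y = (4698124/35 - 311959) + 283824 = -6220441/35 + 283824 = 3713399/35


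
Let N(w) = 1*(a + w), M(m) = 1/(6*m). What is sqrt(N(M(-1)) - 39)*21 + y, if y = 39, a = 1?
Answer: 39 + 7*I*sqrt(1374)/2 ≈ 39.0 + 129.74*I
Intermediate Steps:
M(m) = 1/(6*m)
N(w) = 1 + w (N(w) = 1*(1 + w) = 1 + w)
sqrt(N(M(-1)) - 39)*21 + y = sqrt((1 + (1/6)/(-1)) - 39)*21 + 39 = sqrt((1 + (1/6)*(-1)) - 39)*21 + 39 = sqrt((1 - 1/6) - 39)*21 + 39 = sqrt(5/6 - 39)*21 + 39 = sqrt(-229/6)*21 + 39 = (I*sqrt(1374)/6)*21 + 39 = 7*I*sqrt(1374)/2 + 39 = 39 + 7*I*sqrt(1374)/2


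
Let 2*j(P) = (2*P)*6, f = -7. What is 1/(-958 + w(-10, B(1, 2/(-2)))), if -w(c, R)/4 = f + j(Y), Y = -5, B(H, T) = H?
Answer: -1/810 ≈ -0.0012346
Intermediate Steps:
j(P) = 6*P (j(P) = ((2*P)*6)/2 = (12*P)/2 = 6*P)
w(c, R) = 148 (w(c, R) = -4*(-7 + 6*(-5)) = -4*(-7 - 30) = -4*(-37) = 148)
1/(-958 + w(-10, B(1, 2/(-2)))) = 1/(-958 + 148) = 1/(-810) = -1/810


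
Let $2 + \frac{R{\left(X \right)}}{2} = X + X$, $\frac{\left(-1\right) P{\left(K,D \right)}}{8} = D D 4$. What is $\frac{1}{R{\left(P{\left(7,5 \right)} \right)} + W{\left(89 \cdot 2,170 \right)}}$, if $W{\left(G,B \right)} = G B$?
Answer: $\frac{1}{27056} \approx 3.696 \cdot 10^{-5}$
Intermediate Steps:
$P{\left(K,D \right)} = - 32 D^{2}$ ($P{\left(K,D \right)} = - 8 D D 4 = - 8 D^{2} \cdot 4 = - 8 \cdot 4 D^{2} = - 32 D^{2}$)
$R{\left(X \right)} = -4 + 4 X$ ($R{\left(X \right)} = -4 + 2 \left(X + X\right) = -4 + 2 \cdot 2 X = -4 + 4 X$)
$W{\left(G,B \right)} = B G$
$\frac{1}{R{\left(P{\left(7,5 \right)} \right)} + W{\left(89 \cdot 2,170 \right)}} = \frac{1}{\left(-4 + 4 \left(- 32 \cdot 5^{2}\right)\right) + 170 \cdot 89 \cdot 2} = \frac{1}{\left(-4 + 4 \left(\left(-32\right) 25\right)\right) + 170 \cdot 178} = \frac{1}{\left(-4 + 4 \left(-800\right)\right) + 30260} = \frac{1}{\left(-4 - 3200\right) + 30260} = \frac{1}{-3204 + 30260} = \frac{1}{27056}$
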